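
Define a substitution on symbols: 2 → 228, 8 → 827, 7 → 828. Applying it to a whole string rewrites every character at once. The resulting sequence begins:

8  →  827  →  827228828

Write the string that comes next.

827228828228228827827228827

Expanding 827228828: 8→827, 2→228, 7→828, 2→228, 2→228, 8→827, 8→827, 2→228, 8→827. Concatenated: 827 228 828 228 228 827 827 228 827.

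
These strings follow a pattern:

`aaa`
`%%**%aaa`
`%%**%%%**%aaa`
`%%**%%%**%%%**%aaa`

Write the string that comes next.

Each term is the previous one with %%**% prepended.
Applying this once more to %%**%%%**%%%**%aaa:

%%**%%%**%%%**%%%**%aaa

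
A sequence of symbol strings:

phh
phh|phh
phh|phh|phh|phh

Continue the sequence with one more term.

Every step duplicates the string with '|' between the halves.
Doubling phh|phh|phh|phh with '|' between the halves:

phh|phh|phh|phh|phh|phh|phh|phh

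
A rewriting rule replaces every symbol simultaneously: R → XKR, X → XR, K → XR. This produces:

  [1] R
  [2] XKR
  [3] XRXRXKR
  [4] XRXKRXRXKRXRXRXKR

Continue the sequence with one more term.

φ(XRXKRXRXKRXRXRXKR) expands symbol-by-symbol to XR XKR XR XR XKR XR XKR XR XR XKR XR XKR XR XKR XR XR XKR; joining the 17 pieces gives the next term.

XRXKRXRXRXKRXRXKRXRXRXKRXRXKRXRXKRXRXRXKR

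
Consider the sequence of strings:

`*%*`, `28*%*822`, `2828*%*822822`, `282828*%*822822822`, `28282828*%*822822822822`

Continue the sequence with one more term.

Each term wraps the previous one in 28 on the left and 822 on the right.
One more step from 28282828*%*822822822822 gives the answer.

2828282828*%*822822822822822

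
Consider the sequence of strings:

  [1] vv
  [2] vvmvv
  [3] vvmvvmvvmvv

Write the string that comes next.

Every step duplicates the string with 'm' between the halves.
One more doubling of vvmvvmvvmvv gives the answer.

vvmvvmvvmvvmvvmvvmvvmvv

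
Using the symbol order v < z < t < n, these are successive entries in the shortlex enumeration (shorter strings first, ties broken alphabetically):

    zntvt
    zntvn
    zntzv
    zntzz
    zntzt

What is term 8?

znttz

Advancing 3 positions from zntzt through zntzt → zntzn → znttv reaches term 8.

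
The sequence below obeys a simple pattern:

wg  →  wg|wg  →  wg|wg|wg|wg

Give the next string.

Every step duplicates the string with '|' between the halves.
One more doubling of wg|wg|wg|wg gives the answer.

wg|wg|wg|wg|wg|wg|wg|wg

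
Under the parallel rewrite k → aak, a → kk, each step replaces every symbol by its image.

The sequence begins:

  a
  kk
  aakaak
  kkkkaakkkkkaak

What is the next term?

Applying the rule to each of the 14 symbols of kkkkaakkkkkaak gives the pieces aak aak aak aak kk kk aak aak aak aak aak kk kk aak, which concatenate to the answer.

aakaakaakaakkkkkaakaakaakaakaakkkkkaak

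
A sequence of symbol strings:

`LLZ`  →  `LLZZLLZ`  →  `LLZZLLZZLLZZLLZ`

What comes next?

Every step duplicates the string with 'Z' between the halves.
Doubling LLZZLLZZLLZZLLZ with 'Z' between the halves:

LLZZLLZZLLZZLLZZLLZZLLZZLLZZLLZ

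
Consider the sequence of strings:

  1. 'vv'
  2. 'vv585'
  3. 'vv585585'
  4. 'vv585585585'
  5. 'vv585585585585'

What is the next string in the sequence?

The strings grow by a fixed suffix 585 each time.
Applying this once more to vv585585585585:

vv585585585585585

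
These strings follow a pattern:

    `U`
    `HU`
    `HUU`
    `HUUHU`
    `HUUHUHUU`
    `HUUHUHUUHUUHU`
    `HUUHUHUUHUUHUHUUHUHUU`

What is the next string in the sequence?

HUUHUHUUHUUHUHUUHUHUUHUUHUHUUHUUHU

Each term (from the third on) is the previous term followed by the one before it: term 3 = HU·U = HUU.
So term 8 is HUUHUHUUHUUHUHUUHUHUU·HUUHUHUUHUUHU.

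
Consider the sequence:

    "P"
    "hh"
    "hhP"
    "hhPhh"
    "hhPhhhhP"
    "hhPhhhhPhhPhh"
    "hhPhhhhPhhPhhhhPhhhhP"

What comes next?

hhPhhhhPhhPhhhhPhhhhPhhPhhhhPhhPhh

This is a Fibonacci-style word recurrence s(k) = s(k−1)·s(k−2): e.g. hh·P = hhP.
Continuing: hhPhhhhPhhPhhhhPhhhhP · hhPhhhhPhhPhh gives term 8.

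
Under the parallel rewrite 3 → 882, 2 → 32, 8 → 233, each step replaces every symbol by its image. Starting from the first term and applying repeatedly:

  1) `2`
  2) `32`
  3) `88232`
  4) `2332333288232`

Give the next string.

Rewriting the 13 symbols of 2332333288232 one by one yields 32 882 882 32 882 882 882 32 233 233 32 882 32; concatenated:

3288288232882882882322332333288232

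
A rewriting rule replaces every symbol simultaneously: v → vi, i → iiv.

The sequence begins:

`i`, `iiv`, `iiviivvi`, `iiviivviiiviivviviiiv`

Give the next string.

Rewriting the 21 symbols of iiviivviiiviivviviiiv one by one yields iiv iiv vi iiv iiv vi vi iiv iiv iiv vi iiv iiv vi vi iiv vi iiv iiv iiv vi; concatenated:

iiviivviiiviivviviiiviiviivviiiviivviviiivviiiviiviivvi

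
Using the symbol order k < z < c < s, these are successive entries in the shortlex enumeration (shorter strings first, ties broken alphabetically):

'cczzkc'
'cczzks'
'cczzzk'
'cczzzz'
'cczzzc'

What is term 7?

Stepping forward 2 times from cczzzc: cczzzc → cczzzs, then the target.

cczzck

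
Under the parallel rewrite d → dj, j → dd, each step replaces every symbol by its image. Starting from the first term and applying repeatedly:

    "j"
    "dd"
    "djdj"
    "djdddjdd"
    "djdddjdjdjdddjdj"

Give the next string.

Rewriting the 16 symbols of djdddjdjdjdddjdj one by one yields dj dd dj dj dj dd dj dd dj dd dj dj dj dd dj dd; concatenated:

djdddjdjdjdddjdddjdddjdjdjdddjdd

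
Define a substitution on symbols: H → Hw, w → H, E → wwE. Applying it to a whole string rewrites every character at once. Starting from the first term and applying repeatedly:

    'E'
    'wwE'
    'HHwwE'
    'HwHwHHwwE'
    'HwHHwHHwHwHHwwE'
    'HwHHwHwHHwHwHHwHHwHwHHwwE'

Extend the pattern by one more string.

φ(HwHHwHwHHwHwHHwHHwHwHHwwE) expands symbol-by-symbol to Hw H Hw Hw H Hw H Hw Hw H Hw H Hw Hw H Hw Hw H Hw H Hw Hw H H wwE; joining the 25 pieces gives the next term.

HwHHwHwHHwHHwHwHHwHHwHwHHwHwHHwHHwHwHHwwE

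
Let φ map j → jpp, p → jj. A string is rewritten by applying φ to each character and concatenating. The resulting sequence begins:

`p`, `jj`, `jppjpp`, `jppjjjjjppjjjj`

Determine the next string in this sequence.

Rewriting the 14 symbols of jppjjjjjppjjjj one by one yields jpp jj jj jpp jpp jpp jpp jpp jj jj jpp jpp jpp jpp; concatenated:

jppjjjjjppjppjppjppjppjjjjjppjppjppjpp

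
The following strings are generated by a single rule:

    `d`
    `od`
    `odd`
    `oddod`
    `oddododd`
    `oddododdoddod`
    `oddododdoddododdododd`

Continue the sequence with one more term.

From term 3 onward, concatenate the last term with the second-to-last: od·d = odd, odd·od = oddod, …
Continuing: oddododdoddododdododd · oddododdoddod gives term 8.

oddododdoddododdododdoddododdoddod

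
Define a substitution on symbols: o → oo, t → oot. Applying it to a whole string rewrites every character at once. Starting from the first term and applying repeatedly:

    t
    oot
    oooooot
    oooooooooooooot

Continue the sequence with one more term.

oooooooooooooooooooooooooooooot

φ(oooooooooooooot) expands symbol-by-symbol to oo oo oo oo oo oo oo oo oo oo oo oo oo oo oot; joining the 15 pieces gives the next term.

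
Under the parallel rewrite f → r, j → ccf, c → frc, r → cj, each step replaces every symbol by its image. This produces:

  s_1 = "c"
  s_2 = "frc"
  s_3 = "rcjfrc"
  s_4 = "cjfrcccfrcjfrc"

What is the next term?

frcccfrcjfrcfrcfrcrcjfrcccfrcjfrc

Applying the rule to each of the 14 symbols of cjfrcccfrcjfrc gives the pieces frc ccf r cj frc frc frc r cj frc ccf r cj frc, which concatenate to the answer.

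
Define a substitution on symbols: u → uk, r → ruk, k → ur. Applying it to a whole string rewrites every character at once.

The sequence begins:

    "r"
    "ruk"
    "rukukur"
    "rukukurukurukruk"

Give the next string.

Rewriting the 16 symbols of rukukurukurukruk one by one yields ruk uk ur uk ur uk ruk uk ur uk ruk uk ur ruk uk ur; concatenated:

rukukurukurukrukukurukrukukurrukukur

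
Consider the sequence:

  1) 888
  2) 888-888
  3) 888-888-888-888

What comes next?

Each string is two copies of the previous one joined by '-'.
So the next term is two copies of 888-888-888-888 with '-' between the halves.

888-888-888-888-888-888-888-888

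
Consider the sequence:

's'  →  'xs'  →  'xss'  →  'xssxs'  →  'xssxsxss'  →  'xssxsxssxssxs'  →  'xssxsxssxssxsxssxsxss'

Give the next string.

xssxsxssxssxsxssxsxssxssxsxssxssxs

From term 3 onward, concatenate the last term with the second-to-last: xs·s = xss, xss·xs = xssxs, …
So term 8 is xssxsxssxssxsxssxsxss·xssxsxssxssxs.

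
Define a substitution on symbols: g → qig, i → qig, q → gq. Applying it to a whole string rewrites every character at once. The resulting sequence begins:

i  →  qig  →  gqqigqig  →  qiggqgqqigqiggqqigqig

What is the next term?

gqqigqigqiggqqiggqgqqigqiggqqigqigqiggqgqqigqiggqqigqig

Replace each of the 21 characters of qiggqgqqigqiggqqigqig in place — gq qig qig qig gq qig gq gq qig qig gq qig qig qig gq gq qig qig gq qig qig — and concatenate.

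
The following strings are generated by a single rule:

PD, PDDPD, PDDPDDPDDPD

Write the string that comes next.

s(k+1) = s(k)·D·s(k) — each term doubles the last with 'D' between the halves.
One more doubling of PDDPDDPDDPD gives the answer.

PDDPDDPDDPDDPDDPDDPDDPD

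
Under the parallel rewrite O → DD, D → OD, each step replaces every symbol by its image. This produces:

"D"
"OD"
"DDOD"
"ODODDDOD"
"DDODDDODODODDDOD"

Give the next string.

Rewriting the 16 symbols of DDODDDODODODDDOD one by one yields OD OD DD OD OD OD DD OD DD OD DD OD OD OD DD OD; concatenated:

ODODDDODODODDDODDDODDDODODODDDOD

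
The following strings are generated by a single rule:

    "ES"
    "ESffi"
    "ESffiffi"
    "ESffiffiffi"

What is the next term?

ESffiffiffiffi

Each term is the previous one with ffi appended.
One more step from ESffiffiffi gives the answer.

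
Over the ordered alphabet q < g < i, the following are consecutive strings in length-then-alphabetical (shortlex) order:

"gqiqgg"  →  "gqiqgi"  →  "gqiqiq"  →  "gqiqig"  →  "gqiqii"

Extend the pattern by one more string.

Find the rightmost character of gqiqii below i, bump it to the next letter, and reset everything to its right to q.

gqigqq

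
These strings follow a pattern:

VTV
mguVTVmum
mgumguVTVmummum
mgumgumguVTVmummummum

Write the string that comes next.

mgumgumgumguVTVmummummummum

s(k+1) = mgu·s(k)·mum, so each term gains mgu as a prefix and mum as a suffix.
One more step from mgumgumguVTVmummummum gives the answer.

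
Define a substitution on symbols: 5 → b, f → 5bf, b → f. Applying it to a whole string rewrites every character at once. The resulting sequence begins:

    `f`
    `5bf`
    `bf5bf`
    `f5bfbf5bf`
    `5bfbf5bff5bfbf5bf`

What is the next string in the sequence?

Rewriting the 17 symbols of 5bfbf5bff5bfbf5bf one by one yields b f 5bf f 5bf b f 5bf 5bf b f 5bf f 5bf b f 5bf; concatenated:

bf5bff5bfbf5bf5bfbf5bff5bfbf5bf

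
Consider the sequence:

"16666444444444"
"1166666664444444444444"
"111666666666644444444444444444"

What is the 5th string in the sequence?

Each string has the form 1^{n-1} 6^{3n-2} 4^{4n+1}, where the shown terms are n = 2, 3, 4.
At n = 6 the blocks have lengths 5, 16, 25.

1111166666666666666664444444444444444444444444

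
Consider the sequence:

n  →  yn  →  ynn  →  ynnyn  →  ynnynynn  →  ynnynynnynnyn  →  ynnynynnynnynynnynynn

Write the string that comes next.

This is a Fibonacci-style word recurrence s(k) = s(k−1)·s(k−2): e.g. yn·n = ynn.
The next term joins ynnynynnynnynynnynynn and ynnynynnynnyn.

ynnynynnynnynynnynynnynnynynnynnyn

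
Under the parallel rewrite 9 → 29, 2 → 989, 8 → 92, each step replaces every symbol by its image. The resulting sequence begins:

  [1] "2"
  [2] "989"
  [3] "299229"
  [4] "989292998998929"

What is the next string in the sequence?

Applying the rule to each of the 15 symbols of 989292998998929 gives the pieces 29 92 29 989 29 989 29 29 92 29 29 92 29 989 29, which concatenate to the answer.

299229989299892929922929922998929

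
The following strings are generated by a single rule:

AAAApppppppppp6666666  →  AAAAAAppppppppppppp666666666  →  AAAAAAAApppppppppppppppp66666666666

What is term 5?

AAAAAAAAAAAApppppppppppppppppppppp666666666666666

Each string has the form A^{2n-2} p^{3n+1} 6^{2n+1}, where the shown terms are n = 3, 4, 5.
For term 5, n = 7, so the run lengths are 12, 22, 15.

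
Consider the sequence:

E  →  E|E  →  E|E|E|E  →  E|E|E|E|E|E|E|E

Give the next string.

E|E|E|E|E|E|E|E|E|E|E|E|E|E|E|E

Each string is two copies of the previous one joined by '|'.
One more doubling of E|E|E|E|E|E|E|E gives the answer.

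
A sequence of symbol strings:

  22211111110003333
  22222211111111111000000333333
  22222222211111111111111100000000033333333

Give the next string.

22222222222211111111111111111110000000000003333333333

Reading off run lengths: 2 runs 3, 6, 9; 1 runs 7, 11, 15; 0 runs 3, 6, 9; 3 runs 4, 6, 8 — each is linear in n (n = 1, 2, …).
At n = 4 the blocks have lengths 12, 19, 12, 10.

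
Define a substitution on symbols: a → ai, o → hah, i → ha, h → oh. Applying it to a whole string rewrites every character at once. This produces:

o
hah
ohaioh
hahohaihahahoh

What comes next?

Rewriting the 14 symbols of hahohaihahahoh one by one yields oh ai oh hah oh ai ha oh ai oh ai oh hah oh; concatenated:

ohaiohhahohaihaohaiohaiohhahoh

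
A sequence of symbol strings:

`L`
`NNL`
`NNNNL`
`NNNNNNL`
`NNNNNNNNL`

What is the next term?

Each term is the previous one with NN prepended.
Applying this once more to NNNNNNNNL:

NNNNNNNNNNL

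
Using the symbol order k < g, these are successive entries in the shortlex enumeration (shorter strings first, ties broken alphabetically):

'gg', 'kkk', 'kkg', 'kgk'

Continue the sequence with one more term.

The successor of kgk increments the rightmost position that isn't already g and resets every position after it to k.

kgg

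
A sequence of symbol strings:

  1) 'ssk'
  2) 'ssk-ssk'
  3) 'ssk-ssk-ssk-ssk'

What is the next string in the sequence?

ssk-ssk-ssk-ssk-ssk-ssk-ssk-ssk

Every step duplicates the string with '-' between the halves.
So the next term is two copies of ssk-ssk-ssk-ssk with '-' between the halves.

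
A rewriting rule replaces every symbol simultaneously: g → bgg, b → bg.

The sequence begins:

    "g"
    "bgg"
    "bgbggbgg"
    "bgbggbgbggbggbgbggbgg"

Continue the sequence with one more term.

φ(bgbggbgbggbggbgbggbgg) expands symbol-by-symbol to bg bgg bg bgg bgg bg bgg bg bgg bgg bg bgg bgg bg bgg bg bgg bgg bg bgg bgg; joining the 21 pieces gives the next term.

bgbggbgbggbggbgbggbgbggbggbgbggbggbgbggbgbggbggbgbggbgg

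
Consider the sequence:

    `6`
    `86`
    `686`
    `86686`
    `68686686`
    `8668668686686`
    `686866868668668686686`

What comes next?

This is a Fibonacci-style word recurrence s(k) = s(k−2)·s(k−1): e.g. 6·86 = 686.
The next term joins 8668668686686 and 686866868668668686686.

8668668686686686866868668668686686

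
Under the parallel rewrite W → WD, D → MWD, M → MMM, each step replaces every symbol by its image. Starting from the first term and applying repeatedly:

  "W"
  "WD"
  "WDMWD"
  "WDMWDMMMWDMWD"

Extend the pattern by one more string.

WDMWDMMMWDMWDMMMMMMMMMWDMWDMMMWDMWD

Applying the rule to each of the 13 symbols of WDMWDMMMWDMWD gives the pieces WD MWD MMM WD MWD MMM MMM MMM WD MWD MMM WD MWD, which concatenate to the answer.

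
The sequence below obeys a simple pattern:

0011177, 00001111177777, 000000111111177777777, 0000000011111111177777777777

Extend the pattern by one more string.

00000000001111111111177777777777777

The n-th term is 2n 0's then 2n+1 1's then 3n-1 7's (n = 1, 2, …).
At n = 5 the blocks have lengths 10, 11, 14.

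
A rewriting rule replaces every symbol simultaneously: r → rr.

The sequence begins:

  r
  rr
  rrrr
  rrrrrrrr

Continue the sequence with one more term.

rrrrrrrrrrrrrrrr

Rewriting each symbol of rrrrrrrr: r→rr, r→rr, r→rr, r→rr, r→rr, r→rr, r→rr, r→rr, which concatenates to rr rr rr rr rr rr rr rr.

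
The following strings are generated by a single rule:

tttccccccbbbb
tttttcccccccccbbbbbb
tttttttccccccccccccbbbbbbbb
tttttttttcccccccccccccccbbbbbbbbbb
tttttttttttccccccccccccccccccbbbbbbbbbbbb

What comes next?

Each string has the form t^{2n-1} c^{3n} b^{2n}, where the shown terms are n = 2, 3, 4, 5, 6.
At n = 7 the blocks have lengths 13, 21, 14.

tttttttttttttcccccccccccccccccccccbbbbbbbbbbbbbb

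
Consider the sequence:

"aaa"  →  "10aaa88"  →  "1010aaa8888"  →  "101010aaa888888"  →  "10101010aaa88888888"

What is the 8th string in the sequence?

Each term wraps the previous one in 10 on the left and 88 on the right.
From 10101010aaa88888888, 3 further steps: 10101010aaa88888888 → 1010101010aaa8888888888 → 101010101010aaa888888888888 → (answer).

10101010101010aaa88888888888888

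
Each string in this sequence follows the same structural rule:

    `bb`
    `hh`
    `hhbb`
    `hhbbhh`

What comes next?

hhbbhhhhbb

This is a Fibonacci-style word recurrence s(k) = s(k−1)·s(k−2): e.g. hh·bb = hhbb.
So term 5 is hhbbhh·hhbb.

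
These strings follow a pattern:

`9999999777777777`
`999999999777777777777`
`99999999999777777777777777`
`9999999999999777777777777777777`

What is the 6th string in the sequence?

99999999999999999777777777777777777777777

Reading off run lengths: 9 runs 7, 9, 11, 13; 7 runs 9, 12, 15, 18 — each is linear in n, where the shown terms are n = 3, 4, 5, 6.
At n = 8 the blocks have lengths 17, 24.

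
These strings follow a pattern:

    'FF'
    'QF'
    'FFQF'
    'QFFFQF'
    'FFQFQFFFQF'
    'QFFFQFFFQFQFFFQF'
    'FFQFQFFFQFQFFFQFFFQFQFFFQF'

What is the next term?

QFFFQFFFQFQFFFQFFFQFQFFFQFQFFFQFFFQFQFFFQF

Each term (from the third on) is the two preceding terms concatenated in order: term 3 = FF·QF = FFQF.
The next term joins QFFFQFFFQFQFFFQF and FFQFQFFFQFQFFFQFFFQFQFFFQF.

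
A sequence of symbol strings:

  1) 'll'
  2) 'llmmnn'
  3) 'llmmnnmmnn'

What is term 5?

llmmnnmmnnmmnnmmnn

Every step adds mmnn to the end: s(k+1) = s(k)·mmnn.
From llmmnnmmnn, 2 further steps: llmmnnmmnn → llmmnnmmnnmmnn → (answer).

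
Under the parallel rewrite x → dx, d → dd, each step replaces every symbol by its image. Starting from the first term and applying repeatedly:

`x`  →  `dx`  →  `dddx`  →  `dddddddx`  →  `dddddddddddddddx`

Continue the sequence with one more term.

Applying the rule to each of the 16 symbols of dddddddddddddddx gives the pieces dd dd dd dd dd dd dd dd dd dd dd dd dd dd dd dx, which concatenate to the answer.

dddddddddddddddddddddddddddddddx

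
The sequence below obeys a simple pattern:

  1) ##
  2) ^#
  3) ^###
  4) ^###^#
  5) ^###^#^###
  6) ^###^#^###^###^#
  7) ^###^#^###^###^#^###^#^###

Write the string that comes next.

^###^#^###^###^#^###^#^###^###^#^###^###^#

This is a Fibonacci-style word recurrence s(k) = s(k−1)·s(k−2): e.g. ^#·## = ^###.
So term 8 is ^###^#^###^###^#^###^#^###·^###^#^###^###^#.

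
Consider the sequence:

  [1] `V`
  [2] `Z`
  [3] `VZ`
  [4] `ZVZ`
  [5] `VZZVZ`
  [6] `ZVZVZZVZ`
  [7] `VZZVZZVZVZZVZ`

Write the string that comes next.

From term 3 onward, concatenate the second-to-last term with the last: V·Z = VZ, Z·VZ = ZVZ, …
Continuing: ZVZVZZVZ · VZZVZZVZVZZVZ gives term 8.

ZVZVZZVZVZZVZZVZVZZVZ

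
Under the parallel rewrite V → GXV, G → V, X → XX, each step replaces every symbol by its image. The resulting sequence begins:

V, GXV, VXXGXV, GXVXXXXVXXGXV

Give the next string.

Rewriting the 13 symbols of GXVXXXXVXXGXV one by one yields V XX GXV XX XX XX XX GXV XX XX V XX GXV; concatenated:

VXXGXVXXXXXXXXGXVXXXXVXXGXV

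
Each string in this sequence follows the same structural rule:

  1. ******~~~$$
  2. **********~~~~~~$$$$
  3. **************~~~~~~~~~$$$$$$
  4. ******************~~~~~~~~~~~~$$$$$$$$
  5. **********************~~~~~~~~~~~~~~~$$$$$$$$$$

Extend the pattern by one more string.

**************************~~~~~~~~~~~~~~~~~~$$$$$$$$$$$$

Reading off run lengths: * runs 6, 10, 14, 18, 22; ~ runs 3, 6, 9, 12, 15; $ runs 2, 4, 6, 8, 10 — each is linear in n (n = 1, 2, …).
For the next term, n = 6, so the run lengths are 26, 18, 12.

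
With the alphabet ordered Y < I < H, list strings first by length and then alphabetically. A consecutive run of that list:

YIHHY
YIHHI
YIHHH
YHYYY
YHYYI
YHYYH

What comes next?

Treat YHYYH as a base-3 numeral over the given alphabet and add one, carrying through any trailing H's.

YHYIY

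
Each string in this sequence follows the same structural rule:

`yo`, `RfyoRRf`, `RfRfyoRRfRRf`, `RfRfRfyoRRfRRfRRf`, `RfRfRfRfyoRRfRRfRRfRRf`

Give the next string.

Each term wraps the previous one in Rf on the left and RRf on the right.
Applying this once more to RfRfRfRfyoRRfRRfRRfRRf:

RfRfRfRfRfyoRRfRRfRRfRRfRRf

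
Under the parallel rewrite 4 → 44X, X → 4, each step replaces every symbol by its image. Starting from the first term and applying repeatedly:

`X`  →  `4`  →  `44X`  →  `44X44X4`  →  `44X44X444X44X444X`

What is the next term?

Applying the rule to each of the 17 symbols of 44X44X444X44X444X gives the pieces 44X 44X 4 44X 44X 4 44X 44X 44X 4 44X 44X 4 44X 44X 44X 4, which concatenate to the answer.

44X44X444X44X444X44X44X444X44X444X44X44X4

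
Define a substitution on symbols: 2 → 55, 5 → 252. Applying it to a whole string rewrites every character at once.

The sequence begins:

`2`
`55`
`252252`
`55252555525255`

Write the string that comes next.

25225255252552522522522525525255252252

φ(55252555525255) expands symbol-by-symbol to 252 252 55 252 55 252 252 252 252 55 252 55 252 252; joining the 14 pieces gives the next term.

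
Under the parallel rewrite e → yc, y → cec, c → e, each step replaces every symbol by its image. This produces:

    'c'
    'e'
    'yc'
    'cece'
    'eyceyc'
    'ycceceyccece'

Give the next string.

ceceeyceycceceeyceyc

Rewriting each symbol of ycceceyccece: y→cec, c→e, c→e, e→yc, c→e, e→yc, y→cec, c→e, c→e, e→yc, c→e, e→yc, which concatenates to cec e e yc e yc cec e e yc e yc.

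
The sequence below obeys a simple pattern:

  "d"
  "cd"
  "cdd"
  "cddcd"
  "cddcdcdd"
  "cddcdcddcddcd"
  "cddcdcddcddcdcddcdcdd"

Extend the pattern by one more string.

Each term (from the third on) is the previous term followed by the one before it: term 3 = cd·d = cdd.
Continuing: cddcdcddcddcdcddcdcdd · cddcdcddcddcd gives term 8.

cddcdcddcddcdcddcdcddcddcdcddcddcd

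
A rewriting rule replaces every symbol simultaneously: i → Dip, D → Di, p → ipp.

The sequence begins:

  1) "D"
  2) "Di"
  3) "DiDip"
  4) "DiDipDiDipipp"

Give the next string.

Rewriting the 13 symbols of DiDipDiDipipp one by one yields Di Dip Di Dip ipp Di Dip Di Dip ipp Dip ipp ipp; concatenated:

DiDipDiDipippDiDipDiDipippDipippipp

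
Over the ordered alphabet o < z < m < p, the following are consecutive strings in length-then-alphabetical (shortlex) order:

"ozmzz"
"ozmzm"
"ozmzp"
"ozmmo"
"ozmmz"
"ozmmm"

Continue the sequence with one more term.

The successor of ozmmm increments the rightmost position that isn't already p and resets every position after it to o.

ozmmp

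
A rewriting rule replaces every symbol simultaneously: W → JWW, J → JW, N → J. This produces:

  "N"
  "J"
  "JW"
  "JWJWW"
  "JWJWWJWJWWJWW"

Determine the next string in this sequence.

JWJWWJWJWWJWWJWJWWJWJWWJWWJWJWWJWW

Replace each of the 13 characters of JWJWWJWJWWJWW in place — JW JWW JW JWW JWW JW JWW JW JWW JWW JW JWW JWW — and concatenate.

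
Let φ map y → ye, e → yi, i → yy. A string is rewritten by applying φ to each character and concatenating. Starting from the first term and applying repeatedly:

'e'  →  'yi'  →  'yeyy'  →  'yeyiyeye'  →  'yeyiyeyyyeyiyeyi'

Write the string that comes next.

φ(yeyiyeyyyeyiyeyi) expands symbol-by-symbol to ye yi ye yy ye yi ye ye ye yi ye yy ye yi ye yy; joining the 16 pieces gives the next term.

yeyiyeyyyeyiyeyeyeyiyeyyyeyiyeyy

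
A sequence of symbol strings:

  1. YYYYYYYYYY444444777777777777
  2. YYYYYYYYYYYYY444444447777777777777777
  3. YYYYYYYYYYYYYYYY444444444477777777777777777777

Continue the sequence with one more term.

YYYYYYYYYYYYYYYYYYY444444444444777777777777777777777777

Reading off run lengths: Y runs 10, 13, 16; 4 runs 6, 8, 10; 7 runs 12, 16, 20 — each is linear in n, where the shown terms are n = 3, 4, 5.
At n = 6 the blocks have lengths 19, 12, 24.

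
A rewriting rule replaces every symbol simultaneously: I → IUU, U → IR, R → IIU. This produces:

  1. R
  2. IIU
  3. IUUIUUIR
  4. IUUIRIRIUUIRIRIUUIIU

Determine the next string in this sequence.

φ(IUUIRIRIUUIRIRIUUIIU) expands symbol-by-symbol to IUU IR IR IUU IIU IUU IIU IUU IR IR IUU IIU IUU IIU IUU IR IR IUU IUU IR; joining the 20 pieces gives the next term.

IUUIRIRIUUIIUIUUIIUIUUIRIRIUUIIUIUUIIUIUUIRIRIUUIUUIR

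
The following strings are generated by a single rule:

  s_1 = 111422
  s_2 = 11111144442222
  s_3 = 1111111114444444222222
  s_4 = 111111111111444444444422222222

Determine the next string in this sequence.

Term n consists of 3n 1's, followed by 3n-2 4's, followed by 2n 2's (n = 1, 2, …).
Setting n = 5 gives 15, 13, 10 characters in each block.

11111111111111144444444444442222222222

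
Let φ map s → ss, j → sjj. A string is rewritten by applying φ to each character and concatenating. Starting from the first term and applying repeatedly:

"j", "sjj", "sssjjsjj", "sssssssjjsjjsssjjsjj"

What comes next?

Rewriting the 20 symbols of sssssssjjsjjsssjjsjj one by one yields ss ss ss ss ss ss ss sjj sjj ss sjj sjj ss ss ss sjj sjj ss sjj sjj; concatenated:

sssssssssssssssjjsjjsssjjsjjsssssssjjsjjsssjjsjj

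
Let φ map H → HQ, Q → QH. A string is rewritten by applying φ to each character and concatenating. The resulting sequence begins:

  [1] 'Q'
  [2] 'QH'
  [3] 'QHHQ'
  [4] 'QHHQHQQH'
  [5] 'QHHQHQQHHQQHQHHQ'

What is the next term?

Rewriting the 16 symbols of QHHQHQQHHQQHQHHQ one by one yields QH HQ HQ QH HQ QH QH HQ HQ QH QH HQ QH HQ HQ QH; concatenated:

QHHQHQQHHQQHQHHQHQQHQHHQQHHQHQQH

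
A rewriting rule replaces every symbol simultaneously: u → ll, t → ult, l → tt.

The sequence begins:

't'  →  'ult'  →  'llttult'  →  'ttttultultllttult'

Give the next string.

Replace each of the 17 characters of ttttultultllttult in place — ult ult ult ult ll tt ult ll tt ult tt tt ult ult ll tt ult — and concatenate.

ultultultultllttultllttultttttultultllttult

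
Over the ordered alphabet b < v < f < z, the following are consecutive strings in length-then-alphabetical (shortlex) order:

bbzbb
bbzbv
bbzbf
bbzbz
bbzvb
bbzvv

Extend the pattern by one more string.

Find the rightmost character of bbzvv below z, bump it to the next letter, and reset everything to its right to b.

bbzvf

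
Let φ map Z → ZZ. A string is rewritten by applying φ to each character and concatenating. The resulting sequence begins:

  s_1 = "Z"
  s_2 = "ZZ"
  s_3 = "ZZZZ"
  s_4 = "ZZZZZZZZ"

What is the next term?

ZZZZZZZZZZZZZZZZ

Rewriting each symbol of ZZZZZZZZ: Z→ZZ, Z→ZZ, Z→ZZ, Z→ZZ, Z→ZZ, Z→ZZ, Z→ZZ, Z→ZZ, which concatenates to ZZ ZZ ZZ ZZ ZZ ZZ ZZ ZZ.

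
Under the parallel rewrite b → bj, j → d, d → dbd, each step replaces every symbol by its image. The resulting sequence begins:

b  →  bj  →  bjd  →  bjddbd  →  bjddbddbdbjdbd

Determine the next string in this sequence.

Rewriting the 14 symbols of bjddbddbdbjdbd one by one yields bj d dbd dbd bj dbd dbd bj dbd bj d dbd bj dbd; concatenated:

bjddbddbdbjdbddbdbjdbdbjddbdbjdbd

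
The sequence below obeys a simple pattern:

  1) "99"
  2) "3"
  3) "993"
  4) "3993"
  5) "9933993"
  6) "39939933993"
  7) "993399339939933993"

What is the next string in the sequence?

From term 3 onward, concatenate the second-to-last term with the last: 99·3 = 993, 3·993 = 3993, …
So term 8 is 39939933993·993399339939933993.

39939933993993399339939933993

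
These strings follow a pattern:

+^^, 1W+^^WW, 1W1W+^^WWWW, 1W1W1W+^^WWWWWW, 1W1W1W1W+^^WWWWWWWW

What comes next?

1W1W1W1W1W+^^WWWWWWWWWW

s(k+1) = 1W·s(k)·WW, so each term gains 1W as a prefix and WW as a suffix.
So the next term is 1W·1W1W1W1W+^^WWWWWWWW·WW.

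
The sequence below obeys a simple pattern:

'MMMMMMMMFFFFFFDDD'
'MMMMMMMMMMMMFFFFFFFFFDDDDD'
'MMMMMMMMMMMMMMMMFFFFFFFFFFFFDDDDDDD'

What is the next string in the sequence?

MMMMMMMMMMMMMMMMMMMMFFFFFFFFFFFFFFFDDDDDDDDD

Term n consists of 4n M's, followed by 3n F's, followed by 2n-1 D's, where the shown terms are n = 2, 3, 4.
For the next term, n = 5, so the run lengths are 20, 15, 9.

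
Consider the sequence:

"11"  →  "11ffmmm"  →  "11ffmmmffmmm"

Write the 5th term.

The strings grow by a fixed suffix ffmmm each time.
From 11ffmmmffmmm, 2 further steps: 11ffmmmffmmm → 11ffmmmffmmmffmmm → (answer).

11ffmmmffmmmffmmmffmmm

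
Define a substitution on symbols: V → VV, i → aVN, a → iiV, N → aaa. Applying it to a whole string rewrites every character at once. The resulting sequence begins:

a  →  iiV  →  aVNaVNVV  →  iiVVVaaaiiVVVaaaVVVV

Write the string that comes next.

aVNaVNVVVVVViiViiViiVaVNaVNVVVVVViiViiViiVVVVVVVVV

Replace each of the 20 characters of iiVVVaaaiiVVVaaaVVVV in place — aVN aVN VV VV VV iiV iiV iiV aVN aVN VV VV VV iiV iiV iiV VV VV VV VV — and concatenate.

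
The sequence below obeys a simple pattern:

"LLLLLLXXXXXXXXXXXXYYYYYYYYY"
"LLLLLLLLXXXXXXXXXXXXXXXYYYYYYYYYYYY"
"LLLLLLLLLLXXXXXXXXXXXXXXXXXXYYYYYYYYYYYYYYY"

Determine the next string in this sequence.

LLLLLLLLLLLLXXXXXXXXXXXXXXXXXXXXXYYYYYYYYYYYYYYYYYY

Term n consists of 2n L's, followed by 3n+3 X's, followed by 3n Y's, where the shown terms are n = 3, 4, 5.
At n = 6 the blocks have lengths 12, 21, 18.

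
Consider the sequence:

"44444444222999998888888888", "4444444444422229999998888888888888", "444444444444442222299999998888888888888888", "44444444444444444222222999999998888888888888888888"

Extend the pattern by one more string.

4444444444444444444422222229999999998888888888888888888888

Reading off run lengths: 4 runs 8, 11, 14, 17; 2 runs 3, 4, 5, 6; 9 runs 5, 6, 7, 8; 8 runs 10, 13, 16, 19 — each is linear in n, where the shown terms are n = 3, 4, 5, 6.
For the next term, n = 7, so the run lengths are 20, 7, 9, 22.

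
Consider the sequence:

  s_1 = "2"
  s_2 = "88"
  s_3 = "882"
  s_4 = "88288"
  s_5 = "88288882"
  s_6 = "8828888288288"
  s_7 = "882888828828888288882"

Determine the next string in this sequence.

From term 3 onward, concatenate the last term with the second-to-last: 88·2 = 882, 882·88 = 88288, …
The next term joins 882888828828888288882 and 8828888288288.

8828888288288882888828828888288288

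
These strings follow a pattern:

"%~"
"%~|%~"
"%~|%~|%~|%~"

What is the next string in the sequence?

%~|%~|%~|%~|%~|%~|%~|%~

Each string is two copies of the previous one joined by '|'.
One more doubling of %~|%~|%~|%~ gives the answer.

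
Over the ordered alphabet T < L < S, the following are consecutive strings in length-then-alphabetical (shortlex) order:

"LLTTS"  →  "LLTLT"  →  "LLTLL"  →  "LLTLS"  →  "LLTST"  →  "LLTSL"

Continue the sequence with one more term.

The successor of LLTSL increments the rightmost position that isn't already S and resets every position after it to T.

LLTSS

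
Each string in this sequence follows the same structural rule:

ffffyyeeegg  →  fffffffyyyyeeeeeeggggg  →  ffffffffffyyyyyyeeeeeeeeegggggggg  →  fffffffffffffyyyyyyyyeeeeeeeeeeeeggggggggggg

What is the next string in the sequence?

ffffffffffffffffyyyyyyyyyyeeeeeeeeeeeeeeegggggggggggggg

Reading off run lengths: f runs 4, 7, 10, 13; y runs 2, 4, 6, 8; e runs 3, 6, 9, 12; g runs 2, 5, 8, 11 — each is linear in n (n = 1, 2, …).
For the next term, n = 5, so the run lengths are 16, 10, 15, 14.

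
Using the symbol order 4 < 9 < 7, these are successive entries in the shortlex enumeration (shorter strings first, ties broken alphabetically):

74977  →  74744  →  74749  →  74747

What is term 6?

74799

Advancing 2 positions from 74747 through 74747 → 74794 reaches term 6.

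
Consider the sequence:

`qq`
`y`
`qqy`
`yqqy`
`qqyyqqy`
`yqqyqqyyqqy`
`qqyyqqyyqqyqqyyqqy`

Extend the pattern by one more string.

yqqyqqyyqqyqqyyqqyyqqyqqyyqqy

This is a Fibonacci-style word recurrence s(k) = s(k−2)·s(k−1): e.g. qq·y = qqy.
The next term joins yqqyqqyyqqy and qqyyqqyyqqyqqyyqqy.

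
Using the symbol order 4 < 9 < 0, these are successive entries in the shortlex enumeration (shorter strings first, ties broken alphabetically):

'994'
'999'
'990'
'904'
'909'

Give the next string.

Treat 909 as a base-3 numeral over the given alphabet and add one, carrying through any trailing 0's.

900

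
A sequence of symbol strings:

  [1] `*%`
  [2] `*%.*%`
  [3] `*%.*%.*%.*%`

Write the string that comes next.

Every step duplicates the string with '.' between the halves.
Doubling *%.*%.*%.*% with '.' between the halves:

*%.*%.*%.*%.*%.*%.*%.*%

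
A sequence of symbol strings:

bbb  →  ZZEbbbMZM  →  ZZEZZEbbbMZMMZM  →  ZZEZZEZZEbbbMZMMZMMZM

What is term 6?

Every step adds ZZE to the front and MZM to the end of the previous string.
From ZZEZZEZZEbbbMZMMZMMZM, 2 further steps: ZZEZZEZZEbbbMZMMZMMZM → ZZEZZEZZEZZEbbbMZMMZMMZMMZM → (answer).

ZZEZZEZZEZZEZZEbbbMZMMZMMZMMZMMZM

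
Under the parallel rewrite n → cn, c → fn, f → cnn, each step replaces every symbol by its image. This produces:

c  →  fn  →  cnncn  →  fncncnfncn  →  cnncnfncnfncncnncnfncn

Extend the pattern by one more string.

fncncnfncncnncnfncncnncnfncnfncncnfncncnncnfncn

Applying the rule to each of the 22 symbols of cnncnfncnfncncnncnfncn gives the pieces fn cn cn fn cn cnn cn fn cn cnn cn fn cn fn cn cn fn cn cnn cn fn cn, which concatenate to the answer.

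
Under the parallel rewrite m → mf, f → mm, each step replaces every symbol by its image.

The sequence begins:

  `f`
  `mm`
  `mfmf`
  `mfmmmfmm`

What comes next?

mfmmmfmfmfmmmfmf

Apply φ to mfmmmfmm symbol by symbol: m→mf, f→mm, m→mf, m→mf, m→mf, f→mm, m→mf, m→mf; joined: mf mm mf mf mf mm mf mf.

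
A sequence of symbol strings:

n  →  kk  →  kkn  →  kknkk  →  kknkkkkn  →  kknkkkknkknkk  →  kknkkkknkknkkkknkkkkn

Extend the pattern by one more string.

Each term (from the third on) is the previous term followed by the one before it: term 3 = kk·n = kkn.
The next term joins kknkkkknkknkkkknkkkkn and kknkkkknkknkk.

kknkkkknkknkkkknkkkknkknkkkknkknkk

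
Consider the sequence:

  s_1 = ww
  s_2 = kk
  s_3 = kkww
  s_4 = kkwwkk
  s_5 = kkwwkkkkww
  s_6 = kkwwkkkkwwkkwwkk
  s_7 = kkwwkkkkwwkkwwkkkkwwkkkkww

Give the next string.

kkwwkkkkwwkkwwkkkkwwkkkkwwkkwwkkkkwwkkwwkk

This is a Fibonacci-style word recurrence s(k) = s(k−1)·s(k−2): e.g. kk·ww = kkww.
So term 8 is kkwwkkkkwwkkwwkkkkwwkkkkww·kkwwkkkkwwkkwwkk.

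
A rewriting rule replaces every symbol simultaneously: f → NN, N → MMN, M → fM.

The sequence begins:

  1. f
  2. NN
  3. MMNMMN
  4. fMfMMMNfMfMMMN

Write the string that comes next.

Rewriting the 14 symbols of fMfMMMNfMfMMMN one by one yields NN fM NN fM fM fM MMN NN fM NN fM fM fM MMN; concatenated:

NNfMNNfMfMfMMMNNNfMNNfMfMfMMMN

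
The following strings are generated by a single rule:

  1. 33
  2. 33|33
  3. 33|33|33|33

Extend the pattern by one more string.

33|33|33|33|33|33|33|33

Each string is two copies of the previous one joined by '|'.
One more doubling of 33|33|33|33 gives the answer.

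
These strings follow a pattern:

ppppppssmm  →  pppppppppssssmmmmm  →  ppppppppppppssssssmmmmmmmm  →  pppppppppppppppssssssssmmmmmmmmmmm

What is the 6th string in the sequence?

pppppppppppppppppppppssssssssssssmmmmmmmmmmmmmmmmm

Term n consists of 3n+3 p's, followed by 2n s's, followed by 3n-1 m's (n = 1, 2, …).
Setting n = 6 gives 21, 12, 17 characters in each block.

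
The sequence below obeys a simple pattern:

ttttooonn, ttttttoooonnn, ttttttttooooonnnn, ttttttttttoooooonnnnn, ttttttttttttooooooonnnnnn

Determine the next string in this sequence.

The n-th term is 2n t's then n+1 o's then n n's, where the shown terms are n = 2, 3, 4, 5, 6.
Setting n = 7 gives 14, 8, 7 characters in each block.

ttttttttttttttoooooooonnnnnnn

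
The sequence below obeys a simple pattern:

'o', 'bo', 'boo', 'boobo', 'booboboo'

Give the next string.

From term 3 onward, concatenate the last term with the second-to-last: bo·o = boo, boo·bo = boobo, …
So term 6 is booboboo·boobo.

boobobooboobo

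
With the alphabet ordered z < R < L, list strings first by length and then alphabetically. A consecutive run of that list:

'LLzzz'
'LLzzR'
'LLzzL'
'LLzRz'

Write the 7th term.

Stepping forward 3 times from LLzRz: LLzRz → LLzRR → LLzRL, then the target.

LLzLz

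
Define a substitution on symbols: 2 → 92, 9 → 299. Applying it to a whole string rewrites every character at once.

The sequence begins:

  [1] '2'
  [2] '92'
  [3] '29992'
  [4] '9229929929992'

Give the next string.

2999292299299922992999229929929992

Applying the rule to each of the 13 symbols of 9229929929992 gives the pieces 299 92 92 299 299 92 299 299 92 299 299 299 92, which concatenate to the answer.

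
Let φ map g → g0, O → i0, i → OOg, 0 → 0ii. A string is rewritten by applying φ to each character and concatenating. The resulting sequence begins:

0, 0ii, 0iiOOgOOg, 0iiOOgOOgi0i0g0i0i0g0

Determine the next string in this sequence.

Applying the rule to each of the 21 symbols of 0iiOOgOOgi0i0g0i0i0g0 gives the pieces 0ii OOg OOg i0 i0 g0 i0 i0 g0 OOg 0ii OOg 0ii g0 0ii OOg 0ii OOg 0ii g0 0ii, which concatenate to the answer.

0iiOOgOOgi0i0g0i0i0g0OOg0iiOOg0iig00iiOOg0iiOOg0iig00ii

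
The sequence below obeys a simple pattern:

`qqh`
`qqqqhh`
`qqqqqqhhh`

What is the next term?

qqqqqqqqhhhh

Term n consists of 2n q's, followed by n h's (n = 1, 2, …).
For the next term, n = 4, so the run lengths are 8, 4.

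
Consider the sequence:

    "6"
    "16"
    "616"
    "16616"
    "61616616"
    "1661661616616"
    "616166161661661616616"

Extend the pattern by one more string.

1661661616616616166161661661616616

Each term (from the third on) is the two preceding terms concatenated in order: term 3 = 6·16 = 616.
Continuing: 1661661616616 · 616166161661661616616 gives term 8.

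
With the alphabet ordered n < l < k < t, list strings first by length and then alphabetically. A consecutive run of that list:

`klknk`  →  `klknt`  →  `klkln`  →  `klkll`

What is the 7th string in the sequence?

klkkn

Continuing the enumeration 3 steps past klkll: klkll → klklk → klklt → (answer).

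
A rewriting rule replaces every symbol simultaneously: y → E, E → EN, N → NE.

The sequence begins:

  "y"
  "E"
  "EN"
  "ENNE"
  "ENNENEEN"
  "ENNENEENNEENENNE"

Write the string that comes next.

φ(ENNENEENNEENENNE) expands symbol-by-symbol to EN NE NE EN NE EN EN NE NE EN EN NE EN NE NE EN; joining the 16 pieces gives the next term.

ENNENEENNEENENNENEENENNEENNENEEN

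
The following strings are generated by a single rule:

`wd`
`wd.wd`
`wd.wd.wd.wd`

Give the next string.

wd.wd.wd.wd.wd.wd.wd.wd

Every step duplicates the string with '.' between the halves.
One more doubling of wd.wd.wd.wd gives the answer.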